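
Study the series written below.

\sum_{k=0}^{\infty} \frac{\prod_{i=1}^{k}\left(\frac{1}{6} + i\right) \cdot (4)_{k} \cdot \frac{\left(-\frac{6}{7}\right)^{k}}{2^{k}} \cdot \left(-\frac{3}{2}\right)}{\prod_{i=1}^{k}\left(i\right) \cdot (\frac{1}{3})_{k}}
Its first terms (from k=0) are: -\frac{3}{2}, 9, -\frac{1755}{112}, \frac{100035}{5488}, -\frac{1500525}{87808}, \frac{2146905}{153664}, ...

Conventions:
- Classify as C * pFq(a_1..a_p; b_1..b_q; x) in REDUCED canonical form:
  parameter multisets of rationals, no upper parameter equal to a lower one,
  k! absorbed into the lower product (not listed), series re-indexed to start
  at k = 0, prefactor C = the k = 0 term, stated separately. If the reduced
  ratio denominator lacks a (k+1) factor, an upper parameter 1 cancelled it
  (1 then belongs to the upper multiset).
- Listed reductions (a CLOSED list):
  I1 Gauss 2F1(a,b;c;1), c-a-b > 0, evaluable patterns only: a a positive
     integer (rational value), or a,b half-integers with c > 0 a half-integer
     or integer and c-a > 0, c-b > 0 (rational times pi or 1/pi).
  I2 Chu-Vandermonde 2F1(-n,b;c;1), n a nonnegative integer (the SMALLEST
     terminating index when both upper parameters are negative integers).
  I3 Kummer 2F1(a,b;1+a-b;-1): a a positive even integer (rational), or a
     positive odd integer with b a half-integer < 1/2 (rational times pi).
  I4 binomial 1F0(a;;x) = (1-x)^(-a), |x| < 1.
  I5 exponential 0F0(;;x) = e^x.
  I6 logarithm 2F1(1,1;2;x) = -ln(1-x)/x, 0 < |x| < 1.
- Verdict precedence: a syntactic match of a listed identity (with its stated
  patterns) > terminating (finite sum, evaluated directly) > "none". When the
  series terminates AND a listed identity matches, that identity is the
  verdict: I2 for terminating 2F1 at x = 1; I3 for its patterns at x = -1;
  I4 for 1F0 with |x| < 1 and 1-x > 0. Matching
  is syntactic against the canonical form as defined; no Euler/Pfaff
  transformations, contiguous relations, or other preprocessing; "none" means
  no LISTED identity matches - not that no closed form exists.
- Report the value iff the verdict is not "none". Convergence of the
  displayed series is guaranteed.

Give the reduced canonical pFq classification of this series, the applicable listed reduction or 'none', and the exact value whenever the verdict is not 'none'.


This is -\frac{3}{2} * 2F1(\frac{7}{6}, 4; \frac{1}{3}; -\frac{3}{7}) in reduced canonical form. Verdict: none. A 2F1 with upper {\frac{7}{6}, 4} fits none of I1-I6 at x = -\frac{3}{7}; the sum runs forever.

Key step: t_0 being -\frac{3}{2}, the running product (C = -3/2) telescopes to a rising factorial.
Ratio: r(k) = -\frac{3}{7} * (k+\frac{7}{6}) (k+4) / [(k+\frac{1}{3}) (k+1)] - rational; roots negated = parameters, x = -\frac{3}{7}, C = -\frac{3}{2}.


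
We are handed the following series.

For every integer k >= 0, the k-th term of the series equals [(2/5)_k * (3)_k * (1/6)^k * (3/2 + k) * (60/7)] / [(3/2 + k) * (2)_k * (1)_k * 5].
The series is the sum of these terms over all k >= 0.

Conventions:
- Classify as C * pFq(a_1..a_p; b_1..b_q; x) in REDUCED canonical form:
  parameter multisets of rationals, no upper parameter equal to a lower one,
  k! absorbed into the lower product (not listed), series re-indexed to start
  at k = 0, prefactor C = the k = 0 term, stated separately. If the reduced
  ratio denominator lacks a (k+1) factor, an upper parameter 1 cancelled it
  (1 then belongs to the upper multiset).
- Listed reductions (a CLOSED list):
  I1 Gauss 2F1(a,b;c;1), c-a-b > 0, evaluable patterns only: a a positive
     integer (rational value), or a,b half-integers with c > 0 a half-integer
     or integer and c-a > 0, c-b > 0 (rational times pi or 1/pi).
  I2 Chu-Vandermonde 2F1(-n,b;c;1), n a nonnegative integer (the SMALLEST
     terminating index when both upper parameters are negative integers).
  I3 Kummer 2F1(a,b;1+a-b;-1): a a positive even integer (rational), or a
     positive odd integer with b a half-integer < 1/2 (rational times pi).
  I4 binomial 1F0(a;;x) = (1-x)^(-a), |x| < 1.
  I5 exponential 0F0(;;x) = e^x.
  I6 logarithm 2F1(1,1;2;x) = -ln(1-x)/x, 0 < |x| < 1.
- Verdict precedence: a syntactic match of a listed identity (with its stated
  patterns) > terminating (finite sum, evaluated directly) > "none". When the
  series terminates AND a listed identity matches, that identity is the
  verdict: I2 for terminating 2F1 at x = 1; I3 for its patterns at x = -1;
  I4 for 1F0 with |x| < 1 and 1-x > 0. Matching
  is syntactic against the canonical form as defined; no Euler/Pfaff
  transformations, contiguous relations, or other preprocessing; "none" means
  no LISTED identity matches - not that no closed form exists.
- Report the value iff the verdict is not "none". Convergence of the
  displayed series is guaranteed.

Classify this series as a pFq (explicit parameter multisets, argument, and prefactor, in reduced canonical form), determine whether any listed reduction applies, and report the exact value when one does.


Structural cue: with t_0 = 12/7, striking the common factor k + 3/2 reduces the term (prefactor 12/7).
Consecutive-term ratio: r(k) = (1/6) * (k+2/5) (k+3) / [(k+2) (k+1)] - rational; roots negated = parameters, x = (1/6), C = 12/7.

The series (x = 1/6) is 2F1: upper {2/5, 3}, lower {2}, prefactor 12/7. Verdict: none (x = 1/6): each listed identity misses the multisets {2/5, 3} ; {2}.


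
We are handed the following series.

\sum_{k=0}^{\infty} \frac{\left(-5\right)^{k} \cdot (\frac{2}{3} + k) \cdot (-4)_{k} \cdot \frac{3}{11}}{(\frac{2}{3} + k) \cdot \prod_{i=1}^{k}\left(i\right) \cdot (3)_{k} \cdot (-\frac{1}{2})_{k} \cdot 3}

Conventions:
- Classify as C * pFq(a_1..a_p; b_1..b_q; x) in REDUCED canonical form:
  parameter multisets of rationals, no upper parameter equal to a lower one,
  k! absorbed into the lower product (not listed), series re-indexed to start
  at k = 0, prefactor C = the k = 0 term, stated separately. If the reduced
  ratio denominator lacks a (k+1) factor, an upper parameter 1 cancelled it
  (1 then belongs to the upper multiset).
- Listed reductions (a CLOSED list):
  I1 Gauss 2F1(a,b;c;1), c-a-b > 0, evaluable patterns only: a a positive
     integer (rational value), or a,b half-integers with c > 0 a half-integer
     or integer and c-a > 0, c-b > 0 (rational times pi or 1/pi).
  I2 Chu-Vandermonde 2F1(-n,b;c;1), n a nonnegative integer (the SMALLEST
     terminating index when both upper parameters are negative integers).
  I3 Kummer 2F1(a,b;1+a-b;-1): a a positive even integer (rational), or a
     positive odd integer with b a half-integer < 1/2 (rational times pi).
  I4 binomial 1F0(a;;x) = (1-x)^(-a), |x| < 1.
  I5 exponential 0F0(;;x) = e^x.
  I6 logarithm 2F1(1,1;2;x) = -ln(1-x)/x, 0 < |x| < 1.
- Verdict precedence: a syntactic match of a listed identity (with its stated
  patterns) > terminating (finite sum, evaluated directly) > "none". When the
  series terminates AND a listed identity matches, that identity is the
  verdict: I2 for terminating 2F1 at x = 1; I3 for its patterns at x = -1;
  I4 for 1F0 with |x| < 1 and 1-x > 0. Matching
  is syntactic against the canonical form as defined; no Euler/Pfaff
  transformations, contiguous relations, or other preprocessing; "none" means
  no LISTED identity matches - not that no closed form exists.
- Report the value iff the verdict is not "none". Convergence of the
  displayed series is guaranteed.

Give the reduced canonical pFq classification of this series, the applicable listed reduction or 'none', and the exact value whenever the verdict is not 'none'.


Canonical form: C = \frac{1}{11} times 1F2 with upper {-4}, lower {-\frac{1}{2}, 3}, x = -5. Verdict: terminating - upper parameter -4 makes this a finite sum (last index 4), evaluated exactly. Value: -\frac{2333}{297}.

Structural cue: t_0 = \frac{1}{11} here, and k + 2/3 divides numerator and denominator alike; prefactor 1/11 after cancelling.
Step ratio: r(k) = -5 * (k-4) / [(k-\frac{1}{2}) (k+3) (k+1)] - rational in k, leading ratio -5; with t_0 = \frac{1}{11}, classification follows.


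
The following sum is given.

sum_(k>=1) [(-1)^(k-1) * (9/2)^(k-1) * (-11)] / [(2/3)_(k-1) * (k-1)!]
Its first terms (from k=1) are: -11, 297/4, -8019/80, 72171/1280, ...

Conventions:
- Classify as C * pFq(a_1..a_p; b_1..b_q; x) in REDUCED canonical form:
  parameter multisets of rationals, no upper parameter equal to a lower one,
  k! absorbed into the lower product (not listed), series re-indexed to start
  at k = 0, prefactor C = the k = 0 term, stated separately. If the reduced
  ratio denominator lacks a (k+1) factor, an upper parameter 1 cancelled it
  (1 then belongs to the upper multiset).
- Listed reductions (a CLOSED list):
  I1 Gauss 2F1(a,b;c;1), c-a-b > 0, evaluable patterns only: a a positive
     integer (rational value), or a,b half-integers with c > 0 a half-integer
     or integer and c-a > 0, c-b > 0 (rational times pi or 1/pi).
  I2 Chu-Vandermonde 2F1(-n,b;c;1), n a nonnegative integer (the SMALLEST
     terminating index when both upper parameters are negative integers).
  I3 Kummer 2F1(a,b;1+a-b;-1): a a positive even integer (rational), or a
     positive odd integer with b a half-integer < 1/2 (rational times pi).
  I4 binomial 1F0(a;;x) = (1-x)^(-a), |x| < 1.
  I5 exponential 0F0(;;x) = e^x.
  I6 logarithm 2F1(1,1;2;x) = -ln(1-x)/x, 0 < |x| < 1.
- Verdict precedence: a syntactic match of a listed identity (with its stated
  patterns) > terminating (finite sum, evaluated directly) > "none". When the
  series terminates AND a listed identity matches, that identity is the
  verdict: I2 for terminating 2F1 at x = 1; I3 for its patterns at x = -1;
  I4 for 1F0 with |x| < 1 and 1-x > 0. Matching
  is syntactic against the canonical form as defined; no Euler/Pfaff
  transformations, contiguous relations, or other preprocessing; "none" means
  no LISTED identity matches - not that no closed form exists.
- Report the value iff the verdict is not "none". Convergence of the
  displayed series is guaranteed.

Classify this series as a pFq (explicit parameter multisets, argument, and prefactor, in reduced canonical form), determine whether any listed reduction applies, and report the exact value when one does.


The tell: from the first term -11: the (-1)^k factor (C = -11, x = -9/2) folds into the argument's sign.
Term ratio: r(k) = (-9/2) * 1 / [(k+2/3) (k+1)] - rational in k. x = (-9/2); t_0 = -11; negate the roots.

At argument -9/2: a 0F1 with upper {-}, lower {2/3}, scaled by C = -11. Verdict: none. No listed pattern accepts 0F1(-; 2/3; -9/2).


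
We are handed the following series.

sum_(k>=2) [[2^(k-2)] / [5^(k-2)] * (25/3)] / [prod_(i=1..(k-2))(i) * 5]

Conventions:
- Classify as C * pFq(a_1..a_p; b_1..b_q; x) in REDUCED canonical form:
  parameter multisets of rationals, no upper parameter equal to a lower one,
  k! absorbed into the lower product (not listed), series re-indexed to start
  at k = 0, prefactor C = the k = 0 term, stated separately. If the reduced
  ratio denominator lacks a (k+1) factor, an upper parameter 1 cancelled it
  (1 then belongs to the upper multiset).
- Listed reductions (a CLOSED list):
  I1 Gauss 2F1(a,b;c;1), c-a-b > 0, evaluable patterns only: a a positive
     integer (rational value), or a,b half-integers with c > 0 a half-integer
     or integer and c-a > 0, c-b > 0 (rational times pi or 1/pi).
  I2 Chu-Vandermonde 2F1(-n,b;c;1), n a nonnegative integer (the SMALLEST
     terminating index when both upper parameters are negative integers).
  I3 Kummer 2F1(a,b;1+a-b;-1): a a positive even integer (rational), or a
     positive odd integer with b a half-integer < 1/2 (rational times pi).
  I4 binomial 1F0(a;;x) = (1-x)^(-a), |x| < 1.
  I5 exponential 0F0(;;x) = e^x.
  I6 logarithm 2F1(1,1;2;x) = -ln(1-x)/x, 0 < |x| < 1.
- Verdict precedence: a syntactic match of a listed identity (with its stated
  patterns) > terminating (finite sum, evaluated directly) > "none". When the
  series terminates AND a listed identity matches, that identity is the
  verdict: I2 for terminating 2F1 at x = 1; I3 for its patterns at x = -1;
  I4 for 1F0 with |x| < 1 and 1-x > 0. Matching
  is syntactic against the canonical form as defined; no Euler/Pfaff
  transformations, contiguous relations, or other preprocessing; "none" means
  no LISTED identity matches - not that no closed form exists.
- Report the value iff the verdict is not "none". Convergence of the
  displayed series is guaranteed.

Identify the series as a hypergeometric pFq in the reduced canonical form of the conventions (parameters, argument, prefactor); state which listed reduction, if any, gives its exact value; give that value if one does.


With C = 5/3: the canonical form is 0F0(-; -; 2/5). Verdict at x = 2/5: exponential (I5) matches (the 0F0 exponential series at x = 2/5). Value: (5/3) * e^(2/5).

Structural cue: from the first term 5/3: the two geometric factors (C = 5/3, x = 2/5) combine into one argument.
Ratio: r(k) = (2/5) * 1 / [(k+1)] - rational; roots negated = parameters, x = (2/5), C = 5/3.


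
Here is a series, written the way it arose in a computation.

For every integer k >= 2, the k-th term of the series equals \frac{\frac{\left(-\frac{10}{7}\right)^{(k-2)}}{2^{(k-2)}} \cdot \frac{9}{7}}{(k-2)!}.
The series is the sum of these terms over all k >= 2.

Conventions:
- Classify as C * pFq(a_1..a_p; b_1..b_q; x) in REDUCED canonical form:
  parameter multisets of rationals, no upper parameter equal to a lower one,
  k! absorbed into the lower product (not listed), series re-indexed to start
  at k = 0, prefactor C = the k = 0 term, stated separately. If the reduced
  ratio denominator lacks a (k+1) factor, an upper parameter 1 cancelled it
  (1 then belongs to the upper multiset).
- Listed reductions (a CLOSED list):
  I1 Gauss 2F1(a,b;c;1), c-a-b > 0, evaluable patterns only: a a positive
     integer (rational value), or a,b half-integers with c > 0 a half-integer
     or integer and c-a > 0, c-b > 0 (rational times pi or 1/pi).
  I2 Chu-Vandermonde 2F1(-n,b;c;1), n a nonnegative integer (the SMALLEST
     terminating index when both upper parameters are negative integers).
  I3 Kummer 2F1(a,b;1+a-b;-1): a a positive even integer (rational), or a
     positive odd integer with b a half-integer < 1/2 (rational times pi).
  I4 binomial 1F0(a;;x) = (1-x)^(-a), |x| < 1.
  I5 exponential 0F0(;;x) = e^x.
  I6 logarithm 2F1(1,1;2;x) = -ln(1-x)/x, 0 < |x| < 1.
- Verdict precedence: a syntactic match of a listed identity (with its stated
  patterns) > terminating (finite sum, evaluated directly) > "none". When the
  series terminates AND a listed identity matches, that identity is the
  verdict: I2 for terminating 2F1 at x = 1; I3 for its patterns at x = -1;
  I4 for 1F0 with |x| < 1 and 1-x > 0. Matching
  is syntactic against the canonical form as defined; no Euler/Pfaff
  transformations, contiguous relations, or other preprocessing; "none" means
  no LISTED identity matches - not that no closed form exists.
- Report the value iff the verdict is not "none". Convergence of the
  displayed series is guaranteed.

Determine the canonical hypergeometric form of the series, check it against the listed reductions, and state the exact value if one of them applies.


Canonical form: C = \frac{9}{7} times 0F0 with upper {-}, lower {-}, x = -\frac{5}{7}. Verdict: exponential (I5) applies (the 0F0 exponential series at x = -\frac{5}{7}). Sum: \frac{9}{7} \cdot e^{-\frac{5}{7}}.

Key observation: with t_0 = \frac{9}{7}, the two k-th powers (C = 9/7) combine into one argument.
Term ratio: r(k) = -\frac{5}{7} * 1 / [(k+1)] ; factor over Q: parameters, x = -\frac{5}{7}, and C = \frac{9}{7}.


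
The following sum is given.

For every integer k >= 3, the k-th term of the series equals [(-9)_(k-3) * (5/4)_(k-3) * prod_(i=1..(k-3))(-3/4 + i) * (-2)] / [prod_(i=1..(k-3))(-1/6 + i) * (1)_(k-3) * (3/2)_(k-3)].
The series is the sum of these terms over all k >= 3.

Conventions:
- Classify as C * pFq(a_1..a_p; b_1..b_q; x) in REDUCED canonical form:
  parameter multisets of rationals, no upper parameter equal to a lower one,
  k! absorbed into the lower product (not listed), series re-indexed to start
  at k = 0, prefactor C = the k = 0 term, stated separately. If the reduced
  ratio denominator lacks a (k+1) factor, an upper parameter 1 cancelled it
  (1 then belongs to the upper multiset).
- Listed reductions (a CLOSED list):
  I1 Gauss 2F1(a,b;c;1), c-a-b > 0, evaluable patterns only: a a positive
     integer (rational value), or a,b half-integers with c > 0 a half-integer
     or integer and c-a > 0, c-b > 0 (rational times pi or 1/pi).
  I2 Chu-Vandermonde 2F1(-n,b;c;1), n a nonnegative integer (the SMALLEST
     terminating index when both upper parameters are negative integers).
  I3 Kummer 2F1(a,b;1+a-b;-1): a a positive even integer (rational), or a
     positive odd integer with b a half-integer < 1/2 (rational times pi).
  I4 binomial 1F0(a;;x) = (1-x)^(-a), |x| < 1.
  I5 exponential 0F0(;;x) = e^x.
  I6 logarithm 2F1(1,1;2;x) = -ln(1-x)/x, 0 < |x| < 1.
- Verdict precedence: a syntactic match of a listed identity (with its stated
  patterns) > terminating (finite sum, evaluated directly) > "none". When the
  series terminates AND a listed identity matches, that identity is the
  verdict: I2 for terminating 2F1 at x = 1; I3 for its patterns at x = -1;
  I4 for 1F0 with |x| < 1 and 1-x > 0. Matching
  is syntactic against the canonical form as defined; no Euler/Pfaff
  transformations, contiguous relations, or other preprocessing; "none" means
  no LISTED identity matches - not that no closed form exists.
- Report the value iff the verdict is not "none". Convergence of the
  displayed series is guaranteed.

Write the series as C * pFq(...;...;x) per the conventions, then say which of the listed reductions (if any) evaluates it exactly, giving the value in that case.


x = 1 here; the reduced form reads 3F2, upper {-9, 1/4, 5/4}, lower {5/6, 3/2}, C = -2. Verdict: terminating. (-9)_k vanishes past k = 9, leaving a 10-term sum, computed directly. Sum: -13936533429056327/15172369162829824.

Key observation: with t_0 = -2, the running product (C = -2, x = 1) telescopes to a rising factorial.
Step ratio: r(k) = 1 * (k-9) (k+1/4) (k+5/4) / [(k+5/6) (k+3/2) (k+1)] ; factor over Q: parameters, x = 1, and C = -2.


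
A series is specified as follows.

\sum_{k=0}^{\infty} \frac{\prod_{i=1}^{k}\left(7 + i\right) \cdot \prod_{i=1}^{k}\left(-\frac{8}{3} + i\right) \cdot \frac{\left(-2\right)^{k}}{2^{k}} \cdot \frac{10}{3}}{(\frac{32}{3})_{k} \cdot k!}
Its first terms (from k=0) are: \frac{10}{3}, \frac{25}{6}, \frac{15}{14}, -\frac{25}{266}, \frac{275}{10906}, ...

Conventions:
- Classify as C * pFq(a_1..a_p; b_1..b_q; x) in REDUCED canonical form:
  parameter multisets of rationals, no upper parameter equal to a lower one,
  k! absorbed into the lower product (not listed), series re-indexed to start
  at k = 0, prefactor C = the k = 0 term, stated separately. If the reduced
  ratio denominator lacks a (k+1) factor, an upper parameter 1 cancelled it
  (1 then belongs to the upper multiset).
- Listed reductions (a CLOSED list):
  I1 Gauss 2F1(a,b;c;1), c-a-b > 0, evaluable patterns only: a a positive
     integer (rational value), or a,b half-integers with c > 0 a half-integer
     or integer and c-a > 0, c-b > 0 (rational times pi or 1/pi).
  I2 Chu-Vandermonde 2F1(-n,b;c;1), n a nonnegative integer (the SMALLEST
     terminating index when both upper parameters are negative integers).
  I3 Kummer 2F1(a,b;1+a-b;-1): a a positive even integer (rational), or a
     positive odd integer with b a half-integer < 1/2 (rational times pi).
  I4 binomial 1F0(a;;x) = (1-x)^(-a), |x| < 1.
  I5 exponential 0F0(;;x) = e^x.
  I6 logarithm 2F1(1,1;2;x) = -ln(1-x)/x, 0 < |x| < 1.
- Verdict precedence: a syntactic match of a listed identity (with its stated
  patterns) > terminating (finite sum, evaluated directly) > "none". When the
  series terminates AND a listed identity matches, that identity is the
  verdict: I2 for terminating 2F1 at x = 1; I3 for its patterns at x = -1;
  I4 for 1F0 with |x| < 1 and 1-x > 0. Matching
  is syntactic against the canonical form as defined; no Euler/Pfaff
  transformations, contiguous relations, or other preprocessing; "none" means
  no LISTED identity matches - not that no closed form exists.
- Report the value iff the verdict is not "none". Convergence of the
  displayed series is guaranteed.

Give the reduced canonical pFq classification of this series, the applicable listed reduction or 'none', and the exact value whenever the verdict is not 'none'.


This is \frac{10}{3} * 2F1(-\frac{5}{3}, 8; \frac{32}{3}; -1) in reduced canonical form. Verdict at x = -1: the Kummer evaluation I3 matches (x = -1; c = \frac{32}{3} equals 1+a-b for upper {-\frac{5}{3}, 8}: listed pattern). Sum: \frac{43355}{5103}.

Structural cue: with t_0 = \frac{10}{3}, the two k-th powers (prefactor 10/3) combine into one argument.
Consecutive-term ratio: r(k) = -1 * (k-\frac{5}{3}) (k+8) / [(k+\frac{32}{3}) (k+1)] - rational; roots negated = parameters, x = -1, C = \frac{10}{3}.


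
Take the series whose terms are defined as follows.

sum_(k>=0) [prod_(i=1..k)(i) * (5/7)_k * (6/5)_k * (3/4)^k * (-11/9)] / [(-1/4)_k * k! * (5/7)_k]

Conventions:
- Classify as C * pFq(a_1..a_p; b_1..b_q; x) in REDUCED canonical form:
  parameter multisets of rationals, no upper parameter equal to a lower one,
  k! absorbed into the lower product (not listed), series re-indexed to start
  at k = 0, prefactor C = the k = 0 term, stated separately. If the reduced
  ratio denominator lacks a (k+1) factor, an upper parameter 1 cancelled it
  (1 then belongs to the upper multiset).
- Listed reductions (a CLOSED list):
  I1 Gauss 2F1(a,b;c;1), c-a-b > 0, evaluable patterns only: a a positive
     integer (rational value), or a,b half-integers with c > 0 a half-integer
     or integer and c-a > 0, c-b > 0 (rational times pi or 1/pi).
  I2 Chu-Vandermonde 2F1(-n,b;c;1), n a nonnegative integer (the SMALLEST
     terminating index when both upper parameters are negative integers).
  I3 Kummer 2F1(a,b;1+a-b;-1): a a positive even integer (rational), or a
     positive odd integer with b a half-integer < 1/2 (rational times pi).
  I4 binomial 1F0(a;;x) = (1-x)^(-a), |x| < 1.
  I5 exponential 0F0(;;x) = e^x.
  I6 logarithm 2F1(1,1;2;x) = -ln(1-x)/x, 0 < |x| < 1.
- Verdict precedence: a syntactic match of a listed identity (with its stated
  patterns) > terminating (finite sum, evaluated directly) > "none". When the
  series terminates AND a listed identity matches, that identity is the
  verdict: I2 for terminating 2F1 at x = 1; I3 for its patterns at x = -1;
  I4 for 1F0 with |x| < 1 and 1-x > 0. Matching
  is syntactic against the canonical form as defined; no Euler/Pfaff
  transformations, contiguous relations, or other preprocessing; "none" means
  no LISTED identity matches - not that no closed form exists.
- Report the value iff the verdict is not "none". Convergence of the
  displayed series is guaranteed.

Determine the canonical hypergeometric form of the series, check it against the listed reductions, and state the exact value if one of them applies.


This is -11/9 * 2F1(1, 6/5; -1/4; 3/4) in reduced canonical form. Verdict: none - at argument 3/4 the multisets {1, 6/5} ; {-1/4} match no listed identity.

First insight: t_0 = -11/9 here, and the parameter 5/7 appears in both the upper and lower lists and cancels.
Ratio: r(k) = (3/4) * (k+1) (k+6/5) / [(k-1/4) (k+1)] ; factor over Q: parameters, x = (3/4), and C = -11/9.


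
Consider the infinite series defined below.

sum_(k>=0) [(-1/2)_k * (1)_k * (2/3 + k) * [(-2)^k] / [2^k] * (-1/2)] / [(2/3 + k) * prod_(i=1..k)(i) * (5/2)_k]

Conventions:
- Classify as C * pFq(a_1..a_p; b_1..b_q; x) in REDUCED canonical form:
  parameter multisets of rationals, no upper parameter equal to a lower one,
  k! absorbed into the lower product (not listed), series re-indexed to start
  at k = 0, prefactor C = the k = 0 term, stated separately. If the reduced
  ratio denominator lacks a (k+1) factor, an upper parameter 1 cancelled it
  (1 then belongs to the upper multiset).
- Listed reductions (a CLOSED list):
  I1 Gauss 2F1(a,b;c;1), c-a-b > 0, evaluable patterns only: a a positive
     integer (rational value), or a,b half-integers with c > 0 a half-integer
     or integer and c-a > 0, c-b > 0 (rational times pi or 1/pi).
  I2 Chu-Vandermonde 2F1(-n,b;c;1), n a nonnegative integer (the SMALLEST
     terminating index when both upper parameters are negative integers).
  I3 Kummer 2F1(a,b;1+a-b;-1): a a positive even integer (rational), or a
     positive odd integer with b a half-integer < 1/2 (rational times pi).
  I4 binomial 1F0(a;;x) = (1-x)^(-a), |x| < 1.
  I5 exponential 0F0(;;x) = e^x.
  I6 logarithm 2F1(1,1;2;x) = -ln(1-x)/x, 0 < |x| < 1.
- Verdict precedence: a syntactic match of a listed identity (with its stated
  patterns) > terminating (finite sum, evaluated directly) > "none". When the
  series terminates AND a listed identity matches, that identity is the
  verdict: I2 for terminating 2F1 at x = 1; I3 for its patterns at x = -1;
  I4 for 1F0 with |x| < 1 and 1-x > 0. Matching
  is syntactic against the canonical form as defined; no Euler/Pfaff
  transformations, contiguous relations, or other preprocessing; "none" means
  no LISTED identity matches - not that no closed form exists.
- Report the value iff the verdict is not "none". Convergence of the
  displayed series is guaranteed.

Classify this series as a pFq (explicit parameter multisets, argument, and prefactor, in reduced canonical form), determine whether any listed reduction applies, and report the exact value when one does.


Prefactor -1/2, argument -1: 2F1 with upper {-1/2, 1} over lower {5/2}. Verdict (x = -1): the Kummer evaluation I3 applies (x = -1; c = 5/2 equals 1+a-b for upper {-1/2, 1}: listed pattern). Exact value: (-3/16) * pi.

Key step: t_0 = -1/2 here, and the two k-th powers (C = -1/2) combine into one argument.
Consecutive-term ratio: r(k) = (-1) * (k-1/2) (k+1) / [(k+5/2) (k+1)] ; factor over Q: parameters, x = (-1), and C = -1/2.


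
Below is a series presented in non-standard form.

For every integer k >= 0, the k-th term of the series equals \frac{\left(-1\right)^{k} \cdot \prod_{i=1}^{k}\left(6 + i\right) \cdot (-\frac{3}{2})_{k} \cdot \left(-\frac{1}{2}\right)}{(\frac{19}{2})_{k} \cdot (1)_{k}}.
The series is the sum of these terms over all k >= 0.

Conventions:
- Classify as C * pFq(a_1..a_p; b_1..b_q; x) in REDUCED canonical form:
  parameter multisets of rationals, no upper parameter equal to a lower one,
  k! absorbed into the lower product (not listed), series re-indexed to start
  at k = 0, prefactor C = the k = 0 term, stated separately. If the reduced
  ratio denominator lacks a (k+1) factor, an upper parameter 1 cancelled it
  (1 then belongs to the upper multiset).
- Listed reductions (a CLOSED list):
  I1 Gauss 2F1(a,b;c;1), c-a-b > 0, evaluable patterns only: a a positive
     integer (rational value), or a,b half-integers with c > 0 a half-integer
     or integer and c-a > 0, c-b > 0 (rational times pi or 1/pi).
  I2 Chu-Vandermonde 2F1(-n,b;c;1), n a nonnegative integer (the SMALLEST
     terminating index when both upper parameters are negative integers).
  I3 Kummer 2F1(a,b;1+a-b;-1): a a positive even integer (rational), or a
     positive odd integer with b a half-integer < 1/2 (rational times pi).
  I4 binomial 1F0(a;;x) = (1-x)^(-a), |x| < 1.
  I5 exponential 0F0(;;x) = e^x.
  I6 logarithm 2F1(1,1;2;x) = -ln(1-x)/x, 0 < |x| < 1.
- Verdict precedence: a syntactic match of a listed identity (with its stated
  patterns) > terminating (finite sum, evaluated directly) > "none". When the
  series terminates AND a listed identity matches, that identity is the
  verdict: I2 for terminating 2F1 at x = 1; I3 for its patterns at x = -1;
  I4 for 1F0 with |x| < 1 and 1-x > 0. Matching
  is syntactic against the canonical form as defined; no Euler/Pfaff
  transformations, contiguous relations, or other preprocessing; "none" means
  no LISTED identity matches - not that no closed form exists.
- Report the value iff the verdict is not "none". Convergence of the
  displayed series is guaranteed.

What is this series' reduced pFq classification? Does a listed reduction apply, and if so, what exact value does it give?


The tell: with t_0 = -\frac{1}{2}, (1)_k (C = -1/2) is k! itself.
Step ratio: r(k) = -1 * (k-\frac{3}{2}) (k+7) / [(k+\frac{19}{2}) (k+1)] - rational in k. x = -1; t_0 = -\frac{1}{2}; negate the roots.

With C = -\frac{1}{2}: the canonical form is 2F1(-\frac{3}{2}, 7; \frac{19}{2}; -1). Verdict: this is the Kummer evaluation I3 (x = -1; c = \frac{19}{2} equals 1+a-b for upper {-\frac{3}{2}, 7}: listed pattern). Exact value: \left(-\frac{765765}{2097152}\right) \cdot \pi.


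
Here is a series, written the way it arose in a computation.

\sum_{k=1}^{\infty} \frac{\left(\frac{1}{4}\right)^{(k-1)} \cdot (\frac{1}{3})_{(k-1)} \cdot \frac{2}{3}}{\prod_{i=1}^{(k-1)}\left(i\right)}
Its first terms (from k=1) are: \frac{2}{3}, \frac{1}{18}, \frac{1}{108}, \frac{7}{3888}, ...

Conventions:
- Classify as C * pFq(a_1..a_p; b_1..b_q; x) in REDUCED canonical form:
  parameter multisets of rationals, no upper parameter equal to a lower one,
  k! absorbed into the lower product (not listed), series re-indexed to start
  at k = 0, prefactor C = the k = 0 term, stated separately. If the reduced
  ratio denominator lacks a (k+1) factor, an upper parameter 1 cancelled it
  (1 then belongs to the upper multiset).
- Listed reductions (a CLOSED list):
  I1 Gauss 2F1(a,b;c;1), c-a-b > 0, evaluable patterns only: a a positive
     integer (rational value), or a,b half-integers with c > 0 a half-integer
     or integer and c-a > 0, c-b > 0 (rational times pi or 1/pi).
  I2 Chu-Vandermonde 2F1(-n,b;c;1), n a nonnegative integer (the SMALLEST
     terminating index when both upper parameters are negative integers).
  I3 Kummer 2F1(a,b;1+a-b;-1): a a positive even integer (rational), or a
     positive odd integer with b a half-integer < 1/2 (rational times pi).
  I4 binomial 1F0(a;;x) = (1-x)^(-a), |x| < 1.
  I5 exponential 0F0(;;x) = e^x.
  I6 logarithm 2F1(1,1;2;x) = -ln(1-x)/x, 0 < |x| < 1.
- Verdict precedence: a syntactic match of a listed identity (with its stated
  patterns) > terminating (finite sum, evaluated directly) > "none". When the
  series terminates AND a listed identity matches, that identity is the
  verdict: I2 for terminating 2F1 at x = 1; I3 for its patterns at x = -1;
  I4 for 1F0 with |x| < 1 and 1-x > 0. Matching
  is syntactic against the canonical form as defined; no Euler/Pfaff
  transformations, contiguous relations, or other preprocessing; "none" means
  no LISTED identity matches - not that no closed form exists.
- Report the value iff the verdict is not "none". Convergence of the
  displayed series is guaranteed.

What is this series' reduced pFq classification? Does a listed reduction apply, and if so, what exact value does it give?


Key step: x = \frac{1}{4} and the product of the first k integers (C = 2/3, x = 1/4) is k!.
Term ratio: r(k) = \frac{1}{4} * (k+\frac{1}{3}) / [(k+1)] - rational in k, leading ratio \frac{1}{4}; with t_0 = \frac{2}{3}, classification follows.

With C = \frac{2}{3}: the canonical form is 1F0(\frac{1}{3}; -; \frac{1}{4}). Verdict (x = \frac{1}{4}): the I4 binomial reduction applies (the 1F0 binomial series: exponent -1/3, x = \frac{1}{4}). Its exact value is \frac{2}{3} \cdot \left(\frac{3}{4}\right)^{-\frac{1}{3}}.


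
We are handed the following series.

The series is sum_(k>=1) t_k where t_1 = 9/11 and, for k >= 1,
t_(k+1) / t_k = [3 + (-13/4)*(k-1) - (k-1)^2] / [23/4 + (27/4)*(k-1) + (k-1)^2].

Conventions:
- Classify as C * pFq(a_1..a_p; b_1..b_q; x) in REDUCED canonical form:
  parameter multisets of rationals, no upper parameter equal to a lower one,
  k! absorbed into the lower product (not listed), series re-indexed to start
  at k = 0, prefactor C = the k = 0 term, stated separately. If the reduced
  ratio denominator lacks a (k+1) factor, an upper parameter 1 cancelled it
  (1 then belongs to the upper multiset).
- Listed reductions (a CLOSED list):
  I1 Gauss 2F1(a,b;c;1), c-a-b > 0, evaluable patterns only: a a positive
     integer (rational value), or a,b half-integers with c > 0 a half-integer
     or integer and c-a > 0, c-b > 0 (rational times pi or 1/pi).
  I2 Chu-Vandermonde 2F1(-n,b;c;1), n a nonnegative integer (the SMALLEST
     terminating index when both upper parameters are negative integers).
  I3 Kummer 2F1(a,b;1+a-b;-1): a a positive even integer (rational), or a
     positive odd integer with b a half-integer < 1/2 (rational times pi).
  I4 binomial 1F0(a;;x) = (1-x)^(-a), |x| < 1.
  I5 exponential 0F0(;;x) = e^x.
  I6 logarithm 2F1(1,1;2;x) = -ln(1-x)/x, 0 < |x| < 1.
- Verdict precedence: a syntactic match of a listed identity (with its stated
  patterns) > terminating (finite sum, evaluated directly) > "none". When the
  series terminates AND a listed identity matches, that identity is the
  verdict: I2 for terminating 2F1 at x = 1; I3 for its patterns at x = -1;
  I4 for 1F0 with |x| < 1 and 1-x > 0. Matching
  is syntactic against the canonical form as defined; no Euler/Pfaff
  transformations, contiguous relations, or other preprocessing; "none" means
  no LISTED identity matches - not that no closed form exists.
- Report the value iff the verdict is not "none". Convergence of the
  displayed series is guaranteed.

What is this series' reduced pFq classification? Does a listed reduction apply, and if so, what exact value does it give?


Classification (C = 9/11): 2F1 with upper {-3/4, 4}, lower {23/4}, argument x = -1. Verdict: Kummer's theorem (I3) applies (x = -1; c = 23/4 equals 1+a-b for upper {-3/4, 4}: listed pattern). Its exact value is 855/704.

Structural cue: t_0 being 9/11, the expanded ratio factors over Q; C = 9/11, roots give parameters.
Ratio: r(k) = (-1) * (k-3/4) (k+4) / [(k+23/4) (k+1)] - rational; roots negated = parameters, x = (-1), C = 9/11.


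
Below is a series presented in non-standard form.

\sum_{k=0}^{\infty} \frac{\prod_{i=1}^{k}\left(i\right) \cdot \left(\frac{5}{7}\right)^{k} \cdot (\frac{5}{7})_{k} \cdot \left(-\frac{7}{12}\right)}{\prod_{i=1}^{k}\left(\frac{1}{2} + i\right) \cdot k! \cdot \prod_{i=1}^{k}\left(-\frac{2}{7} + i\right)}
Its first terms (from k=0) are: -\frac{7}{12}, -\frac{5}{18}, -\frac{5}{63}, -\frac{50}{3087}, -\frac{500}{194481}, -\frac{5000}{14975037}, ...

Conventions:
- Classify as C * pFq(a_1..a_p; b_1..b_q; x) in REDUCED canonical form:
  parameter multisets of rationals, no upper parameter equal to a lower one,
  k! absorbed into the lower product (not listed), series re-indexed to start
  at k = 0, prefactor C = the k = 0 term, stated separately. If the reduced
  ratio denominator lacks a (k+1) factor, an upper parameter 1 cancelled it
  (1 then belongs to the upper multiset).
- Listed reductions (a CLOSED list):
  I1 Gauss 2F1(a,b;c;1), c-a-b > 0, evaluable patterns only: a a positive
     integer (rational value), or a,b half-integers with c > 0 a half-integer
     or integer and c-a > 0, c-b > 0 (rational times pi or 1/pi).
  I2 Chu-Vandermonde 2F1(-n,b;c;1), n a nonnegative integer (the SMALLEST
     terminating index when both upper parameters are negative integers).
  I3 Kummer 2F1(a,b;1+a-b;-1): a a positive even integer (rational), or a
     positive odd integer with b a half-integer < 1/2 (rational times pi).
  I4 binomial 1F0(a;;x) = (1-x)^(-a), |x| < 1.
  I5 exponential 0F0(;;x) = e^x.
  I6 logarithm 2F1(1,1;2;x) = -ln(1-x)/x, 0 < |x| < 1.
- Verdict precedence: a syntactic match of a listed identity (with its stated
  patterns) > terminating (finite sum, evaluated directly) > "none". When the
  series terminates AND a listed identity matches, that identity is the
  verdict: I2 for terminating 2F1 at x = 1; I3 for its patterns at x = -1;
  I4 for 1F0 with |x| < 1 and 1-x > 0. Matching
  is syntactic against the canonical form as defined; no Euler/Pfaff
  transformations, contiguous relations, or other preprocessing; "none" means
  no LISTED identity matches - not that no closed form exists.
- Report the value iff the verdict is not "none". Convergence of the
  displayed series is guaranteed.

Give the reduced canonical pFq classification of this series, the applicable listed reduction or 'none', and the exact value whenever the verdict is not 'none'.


Prefactor -\frac{7}{12}, argument \frac{5}{7}: 1F1 with upper {1} over lower {\frac{3}{2}}. Verdict: none - this 1F1 at x = \frac{5}{7} matches no listed pattern, and upper {1} holds no stopper.

The tell: t_0 = -\frac{7}{12} here, and the lower running product (prefactor -7/12) is a rising factorial.
Ratio: r(k) = \frac{5}{7} * (k+1) / [(k+\frac{3}{2}) (k+1)] - rational; roots negated = parameters, x = \frac{5}{7}, C = -\frac{7}{12}.


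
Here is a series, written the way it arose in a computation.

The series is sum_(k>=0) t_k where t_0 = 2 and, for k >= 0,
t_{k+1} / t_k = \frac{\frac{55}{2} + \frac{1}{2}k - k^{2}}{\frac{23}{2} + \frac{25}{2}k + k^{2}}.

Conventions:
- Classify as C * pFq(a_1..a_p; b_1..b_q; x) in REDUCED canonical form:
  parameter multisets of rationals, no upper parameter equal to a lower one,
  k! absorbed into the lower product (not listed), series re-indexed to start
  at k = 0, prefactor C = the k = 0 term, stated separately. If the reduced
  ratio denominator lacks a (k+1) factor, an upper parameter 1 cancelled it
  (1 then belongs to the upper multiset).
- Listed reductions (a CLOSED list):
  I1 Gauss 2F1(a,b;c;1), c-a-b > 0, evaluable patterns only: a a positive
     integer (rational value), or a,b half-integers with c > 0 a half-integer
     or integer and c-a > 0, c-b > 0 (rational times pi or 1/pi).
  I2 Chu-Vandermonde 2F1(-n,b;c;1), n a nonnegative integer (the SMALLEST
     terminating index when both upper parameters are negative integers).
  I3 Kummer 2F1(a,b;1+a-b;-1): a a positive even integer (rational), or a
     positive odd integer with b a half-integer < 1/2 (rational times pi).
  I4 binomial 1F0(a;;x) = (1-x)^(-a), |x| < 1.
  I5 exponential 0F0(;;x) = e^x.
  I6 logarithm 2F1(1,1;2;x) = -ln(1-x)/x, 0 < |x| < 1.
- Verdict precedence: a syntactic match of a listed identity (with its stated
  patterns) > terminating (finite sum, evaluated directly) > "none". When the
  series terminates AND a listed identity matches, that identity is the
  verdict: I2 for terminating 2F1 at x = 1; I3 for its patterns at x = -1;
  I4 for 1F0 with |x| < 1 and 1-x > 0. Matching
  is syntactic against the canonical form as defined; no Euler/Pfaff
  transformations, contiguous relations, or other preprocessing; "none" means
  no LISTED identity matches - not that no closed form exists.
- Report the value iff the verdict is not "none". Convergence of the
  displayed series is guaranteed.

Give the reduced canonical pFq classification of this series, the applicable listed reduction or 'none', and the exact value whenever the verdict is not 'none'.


The series (x = -1) is 2F1: upper {-\frac{11}{2}, 5}, lower {\frac{23}{2}}, prefactor 2. Verdict: this is Kummer's theorem (I3) (x = -1; c = \frac{23}{2} equals 1+a-b for upper {-\frac{11}{2}, 5}: listed pattern). Exact value: \frac{43648605}{8388608} \cdot \pi.

Key observation: x = -1 and roots of the ratio polynomials (C = 2) are the negated parameters.
Adjacent-term ratio: r(k) = -1 * (k-\frac{11}{2}) (k+5) / [(k+\frac{23}{2}) (k+1)] - rational in k. x = -1; t_0 = 2; negate the roots.


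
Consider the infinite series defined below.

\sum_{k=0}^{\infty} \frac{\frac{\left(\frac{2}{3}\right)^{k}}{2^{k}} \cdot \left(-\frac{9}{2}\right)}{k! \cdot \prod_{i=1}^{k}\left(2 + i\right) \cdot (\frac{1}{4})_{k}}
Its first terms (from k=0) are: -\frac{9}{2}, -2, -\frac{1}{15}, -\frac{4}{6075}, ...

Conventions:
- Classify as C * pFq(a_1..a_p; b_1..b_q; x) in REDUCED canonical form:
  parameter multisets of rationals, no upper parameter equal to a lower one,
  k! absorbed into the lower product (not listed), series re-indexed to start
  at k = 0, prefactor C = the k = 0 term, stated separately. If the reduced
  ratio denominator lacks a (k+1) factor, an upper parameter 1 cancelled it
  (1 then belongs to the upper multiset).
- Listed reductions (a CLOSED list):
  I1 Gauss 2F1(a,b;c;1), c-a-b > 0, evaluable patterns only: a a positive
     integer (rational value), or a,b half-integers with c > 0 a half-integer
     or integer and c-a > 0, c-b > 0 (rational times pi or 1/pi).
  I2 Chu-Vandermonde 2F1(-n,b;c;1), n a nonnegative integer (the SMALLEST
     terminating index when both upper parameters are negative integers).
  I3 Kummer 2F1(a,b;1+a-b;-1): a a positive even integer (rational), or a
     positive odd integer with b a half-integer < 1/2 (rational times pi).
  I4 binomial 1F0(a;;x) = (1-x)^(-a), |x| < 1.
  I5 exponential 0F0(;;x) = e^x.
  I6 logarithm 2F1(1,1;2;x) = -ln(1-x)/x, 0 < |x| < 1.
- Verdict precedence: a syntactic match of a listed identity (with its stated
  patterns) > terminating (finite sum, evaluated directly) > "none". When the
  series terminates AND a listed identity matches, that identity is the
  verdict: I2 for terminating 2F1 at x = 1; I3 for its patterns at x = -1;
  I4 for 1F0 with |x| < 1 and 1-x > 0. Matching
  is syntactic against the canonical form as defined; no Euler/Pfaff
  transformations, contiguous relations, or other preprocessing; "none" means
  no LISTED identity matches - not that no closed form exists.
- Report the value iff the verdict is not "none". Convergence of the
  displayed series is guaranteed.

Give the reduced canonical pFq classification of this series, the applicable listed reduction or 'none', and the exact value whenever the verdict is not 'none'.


The series (x = \frac{1}{3}) is 0F2: upper {-}, lower {\frac{1}{4}, 3}, prefactor -\frac{9}{2}. Verdict: none here - no I1-I6 shape fits x = \frac{1}{3} with lower {\frac{1}{4}, 3}.

Structural cue: with t_0 = -\frac{9}{2}, the two k-th powers (C = -9/2) combine into one argument.
Consecutive-term ratio: r(k) = \frac{1}{3} * 1 / [(k+\frac{1}{4}) (k+3) (k+1)] - poly over poly, x = \frac{1}{3} from leading terms; C = -\frac{9}{2} at k = 0.
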